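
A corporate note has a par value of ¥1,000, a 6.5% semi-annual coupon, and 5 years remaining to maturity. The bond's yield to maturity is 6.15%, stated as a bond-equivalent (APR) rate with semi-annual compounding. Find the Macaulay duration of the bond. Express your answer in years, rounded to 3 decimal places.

4.354 years

Periodic yield y = 0.03075. Discount each cash flow and weight by its period:
  t   CF        PV=CF/(1+0.03075)^t    t·PV
  1        32.50        31.5304        31.5304
  2        32.50        30.5898        61.1796
  3        32.50        29.6772        89.0317
  4        32.50        28.7919       115.1675
  5        32.50        27.9329       139.6647
  6        32.50        27.0996       162.5978
  7        32.50        26.2912       184.0382
  8        32.50        25.5068       204.0547
  9        32.50        24.7459       222.7131
  10    1,032.50       762.7051     7,627.0506
  Σ                  1,014.8709     8,837.0283
Price P = Σ PV = 1,014.8709.
Macaulay duration = Σ(t·PV) / P = 8,837.0283 / 1,014.8709 = 8.70754 half-year periods.
In years: 8.70754 / 2 = 4.35377 years.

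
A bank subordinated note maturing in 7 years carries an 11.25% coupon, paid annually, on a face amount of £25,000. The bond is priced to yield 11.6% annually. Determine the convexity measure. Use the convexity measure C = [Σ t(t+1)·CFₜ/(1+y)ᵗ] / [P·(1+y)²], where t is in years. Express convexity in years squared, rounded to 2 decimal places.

With y = 0.116:
  t   CF        PV=CF/(1+0.116)^t    t·PV        t(t+1)·PV
  1     2,812.50     2,520.1613     2,520.1613       5,040.3226
  2     2,812.50     2,258.2090     4,516.4181      13,549.2542
  3     2,812.50     2,023.4848     6,070.4544      24,281.8177
  4     2,812.50     1,813.1584     7,252.6337      36,263.1685
  5     2,812.50     1,624.6939     8,123.4697      48,740.8179
  6     2,812.50     1,455.8189     8,734.9136      61,144.3952
  7    27,812.50    12,900.0284    90,300.1987     722,401.5899
  Σ                 24,595.5548   127,518.2495     911,421.3661
P = 24,595.5548.
Convexity = Σ t(t+1)·PV / [P·(1+y)²] = 911,421.3661 / (24,595.5548 × 1.245456) = 29.75324.

29.75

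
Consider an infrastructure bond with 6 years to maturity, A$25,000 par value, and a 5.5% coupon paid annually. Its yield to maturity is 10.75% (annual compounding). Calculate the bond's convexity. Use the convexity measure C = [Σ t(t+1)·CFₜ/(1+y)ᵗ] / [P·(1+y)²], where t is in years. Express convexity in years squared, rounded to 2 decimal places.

With y = 0.1075:
  t   CF        PV=CF/(1+0.1075)^t    t·PV        t(t+1)·PV
  1     1,375.00     1,241.5350     1,241.5350       2,483.0700
  2     1,375.00     1,121.0248     2,242.0496       6,726.1489
  3     1,375.00     1,012.2120     3,036.6361      12,146.5443
  4     1,375.00       913.9612     3,655.8448      18,279.2240
  5     1,375.00       825.2471     4,126.2357      24,757.4140
  6    26,375.00    14,293.2194    85,759.3162     600,315.2131
  Σ                 19,407.1995   100,061.6173     664,707.6143
P = 19,407.1995.
Convexity = Σ t(t+1)·PV / [P·(1+y)²] = 664,707.6143 / (19,407.1995 × 1.226556) = 27.92417.

27.92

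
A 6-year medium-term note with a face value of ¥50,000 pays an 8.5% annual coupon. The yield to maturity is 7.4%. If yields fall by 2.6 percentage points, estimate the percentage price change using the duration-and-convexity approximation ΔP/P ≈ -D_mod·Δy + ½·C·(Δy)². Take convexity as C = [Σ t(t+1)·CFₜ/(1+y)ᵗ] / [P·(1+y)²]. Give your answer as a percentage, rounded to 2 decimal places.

With y = 0.074:
  t   CF        PV=CF/(1+0.074)^t    t·PV        t(t+1)·PV
  1     4,250.00     3,957.1695     3,957.1695       7,914.3389
  2     4,250.00     3,684.5153     7,369.0307      22,107.0920
  3     4,250.00     3,430.6474    10,291.9423      41,167.7690
  4     4,250.00     3,194.2713    12,777.0854      63,885.4268
  5     4,250.00     2,974.1819    14,870.9094      89,225.4564
  6    54,250.00    35,348.7495   212,092.4968   1,484,647.4775
  Σ                 52,589.5349   261,358.6339   1,708,947.5605
P = 52,589.5349; D_Mac = 4.96978 yrs; D_mod = 4.62736 yrs; C = 28.17221.
Duration effect: -4.62736 × (-0.026) = +0.120311
Convexity effect: 0.5 × 28.17221 × (-0.026)² = +0.0095222
ΔP/P ≈ +0.120311 + 0.0095222 = +0.129834 = +12.9834%.

+12.98%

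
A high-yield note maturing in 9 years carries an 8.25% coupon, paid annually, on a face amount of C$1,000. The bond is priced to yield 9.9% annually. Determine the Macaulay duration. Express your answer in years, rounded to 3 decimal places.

6.563 years

Periodic yield y = 0.099. Discount each cash flow and weight by its year:
  t   CF        PV=CF/(1+0.099)^t    t·PV
  1        82.50        75.0682        75.0682
  2        82.50        68.3060       136.6119
  3        82.50        62.1528       186.4585
  4        82.50        56.5540       226.2159
  5        82.50        51.4595       257.2975
  6        82.50        46.8239       280.9435
  7        82.50        42.6059       298.2415
  8        82.50        38.7679       310.1433
  9     1,082.50       462.8590     4,165.7306
  Σ                    904.5972     5,936.7110
Price P = Σ PV = 904.5972.
Macaulay duration = Σ(t·PV) / P = 5,936.7110 / 904.5972 = 6.56282 years.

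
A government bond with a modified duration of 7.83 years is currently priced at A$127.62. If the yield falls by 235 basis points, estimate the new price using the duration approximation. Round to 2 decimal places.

Duration approximation: ΔP/P ≈ -D_mod · Δy = -7.83 × (-0.0235) = +0.184005.
New price ≈ 127.62 × (1 + 0.184005) = 151.1027181.

A$151.10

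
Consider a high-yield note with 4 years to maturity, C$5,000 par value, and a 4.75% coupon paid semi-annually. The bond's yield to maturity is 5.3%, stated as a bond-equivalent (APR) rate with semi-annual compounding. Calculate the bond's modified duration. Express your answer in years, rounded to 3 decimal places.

Periodic yield y = 0.0265. First find Macaulay duration:
  t   CF        PV=CF/(1+0.0265)^t    t·PV
  1       118.75       115.6844       115.6844
  2       118.75       112.6979       225.3957
  3       118.75       109.7885       329.3654
  4       118.75       106.9542       427.8168
  5       118.75       104.1931       520.9654
  6       118.75       101.5032       609.0194
  7       118.75        98.8828       692.1799
  8     5,118.75     4,152.3341    33,218.6728
  Σ                  4,902.0382    36,139.0998
P = 4,902.0382; Macaulay duration = 36,139.0998 / 4,902.0382 = 7.37226 half-year periods = 3.68613 years.
Modified duration = D_Mac / (1 + y) = 3.68613 / 1.0265 = 3.59097 years.

3.591 years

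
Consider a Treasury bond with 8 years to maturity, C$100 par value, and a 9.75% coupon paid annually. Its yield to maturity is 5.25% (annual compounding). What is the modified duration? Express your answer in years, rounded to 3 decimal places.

Periodic yield y = 0.0525. First find Macaulay duration:
  t   CF        PV=CF/(1+0.0525)^t    t·PV
  1         9.75         9.2637         9.2637
  2         9.75         8.8016        17.6032
  3         9.75         8.3625        25.0876
  4         9.75         7.9454        31.7816
  5         9.75         7.5491        37.7454
  6         9.75         7.1725        43.0351
  7         9.75         6.8147        47.7032
  8       109.75        72.8832       583.0659
  Σ                    128.7928       795.2858
P = 128.7928; Macaulay duration = 795.2858 / 128.7928 = 6.17493 years.
Modified duration = D_Mac / (1 + y) = 6.17493 / 1.0525 = 5.86691 years.

5.867 years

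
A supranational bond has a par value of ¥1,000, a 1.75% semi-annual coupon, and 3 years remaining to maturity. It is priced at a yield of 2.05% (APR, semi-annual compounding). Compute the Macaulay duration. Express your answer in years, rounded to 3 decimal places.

Periodic yield y = 0.01025. Discount each cash flow and weight by its period:
  t   CF        PV=CF/(1+0.01025)^t    t·PV
  1         8.75         8.6612         8.6612
  2         8.75         8.5733        17.1467
  3         8.75         8.4864        25.4591
  4         8.75         8.4003        33.6010
  5         8.75         8.3150        41.5751
  6     1,008.75       948.8780     5,693.2682
  Σ                    991.3142     5,819.7114
Price P = Σ PV = 991.3142.
Macaulay duration = Σ(t·PV) / P = 5,819.7114 / 991.3142 = 5.87070 half-year periods.
In years: 5.87070 / 2 = 2.93535 years.

2.935 years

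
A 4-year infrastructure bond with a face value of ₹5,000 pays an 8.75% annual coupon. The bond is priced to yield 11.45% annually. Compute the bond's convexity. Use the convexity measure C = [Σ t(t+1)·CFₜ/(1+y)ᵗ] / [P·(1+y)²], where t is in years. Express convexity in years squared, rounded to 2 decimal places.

With y = 0.1145:
  t   CF        PV=CF/(1+0.1145)^t    t·PV        t(t+1)·PV
  1       437.50       392.5527       392.5527         785.1054
  2       437.50       352.2232       704.4463       2,113.3390
  3       437.50       316.0369       948.1108       3,792.4432
  4     5,437.50     3,524.3496    14,097.3983      70,486.9915
  Σ                  4,585.1624    16,142.5081      77,177.8791
P = 4,585.1624.
Convexity = Σ t(t+1)·PV / [P·(1+y)²] = 77,177.8791 / (4,585.1624 × 1.242110) = 13.55121.

13.55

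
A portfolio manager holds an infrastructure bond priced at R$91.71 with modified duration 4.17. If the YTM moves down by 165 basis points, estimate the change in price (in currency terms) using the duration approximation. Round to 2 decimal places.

+R$6.31

Duration approximation: ΔP/P ≈ -D_mod · Δy = -4.17 × (-0.0165) = +0.068805.
ΔP ≈ 91.71 × (+0.068805) = +6.31010655.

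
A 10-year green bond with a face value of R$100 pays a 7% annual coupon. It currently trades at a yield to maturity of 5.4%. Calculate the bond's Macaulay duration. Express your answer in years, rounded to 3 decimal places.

7.668 years

Periodic yield y = 0.054. Discount each cash flow and weight by its year:
  t   CF        PV=CF/(1+0.054)^t    t·PV
  1         7.00         6.6414         6.6414
  2         7.00         6.3011        12.6022
  3         7.00         5.9783        17.9348
  4         7.00         5.6720        22.6880
  5         7.00         5.3814        26.9070
  6         7.00         5.1057        30.6341
  7         7.00         4.8441        33.9088
  8         7.00         4.5959        36.7674
  9         7.00         4.3605        39.2442
  10      107.00        63.2379       632.3793
  Σ                    112.1183       859.7072
Price P = Σ PV = 112.1183.
Macaulay duration = Σ(t·PV) / P = 859.7072 / 112.1183 = 7.66786 years.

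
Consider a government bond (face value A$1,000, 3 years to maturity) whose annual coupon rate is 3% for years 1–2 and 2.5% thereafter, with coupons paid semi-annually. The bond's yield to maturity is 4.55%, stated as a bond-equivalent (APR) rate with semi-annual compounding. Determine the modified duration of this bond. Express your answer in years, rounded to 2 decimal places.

2.82 years

Periodic yield y = 0.02275. First find Macaulay duration:
  t   CF        PV=CF/(1+0.02275)^t    t·PV
  1        15.00        14.6663        14.6663
  2        15.00        14.3401        28.6802
  3        15.00        14.0211        42.0634
  4        15.00        13.7092        54.8370
  5        12.50        11.1702        55.8512
  6     1,012.50       884.6635     5,307.9809
  Σ                    952.5705     5,504.0790
P = 952.5705; Macaulay duration = 5,504.0790 / 952.5705 = 5.77813 half-year periods = 2.88907 years.
Modified duration = D_Mac / (1 + y) = 2.88907 / 1.02275 = 2.82480 years.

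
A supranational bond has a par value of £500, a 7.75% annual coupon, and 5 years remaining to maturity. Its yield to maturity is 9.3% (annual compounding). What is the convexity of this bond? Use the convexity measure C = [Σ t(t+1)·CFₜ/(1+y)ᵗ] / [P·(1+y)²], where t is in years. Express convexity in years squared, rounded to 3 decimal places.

With y = 0.093:
  t   CF        PV=CF/(1+0.093)^t    t·PV        t(t+1)·PV
  1        38.75        35.4529        35.4529          70.9058
  2        38.75        32.4363        64.8726         194.6178
  3        38.75        29.6764        89.0292         356.1168
  4        38.75        27.1513       108.6053         543.0265
  5       538.75       345.3715     1,726.8574      10,361.1444
  Σ                    470.0884     2,024.8174      11,525.8114
P = 470.0884.
Convexity = Σ t(t+1)·PV / [P·(1+y)²] = 11,525.8114 / (470.0884 × 1.194649) = 20.52351.

20.524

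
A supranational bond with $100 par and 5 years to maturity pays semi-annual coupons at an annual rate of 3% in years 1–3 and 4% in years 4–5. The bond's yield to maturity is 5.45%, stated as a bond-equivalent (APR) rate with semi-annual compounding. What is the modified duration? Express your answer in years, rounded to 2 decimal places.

4.53 years

Periodic yield y = 0.02725. First find Macaulay duration:
  t   CF        PV=CF/(1+0.02725)^t    t·PV
  1         1.50         1.4602         1.4602
  2         1.50         1.4215         2.8429
  3         1.50         1.3838         4.1513
  4         1.50         1.3471         5.3882
  5         1.50         1.3113         6.5566
  6         1.50         1.2765         7.6592
  7         2.00         1.6569        11.5983
  8         2.00         1.6129        12.9036
  9         2.00         1.5702        14.1315
  10      102.00        77.9540       779.5405
  Σ                     90.9944       846.2324
P = 90.9944; Macaulay duration = 846.2324 / 90.9944 = 9.29983 half-year periods = 4.64991 years.
Modified duration = D_Mac / (1 + y) = 4.64991 / 1.02725 = 4.52656 years.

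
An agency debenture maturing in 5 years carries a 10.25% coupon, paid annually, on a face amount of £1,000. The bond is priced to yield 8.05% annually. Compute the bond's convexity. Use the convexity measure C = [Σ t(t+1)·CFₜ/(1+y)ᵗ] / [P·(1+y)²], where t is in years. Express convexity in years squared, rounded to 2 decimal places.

With y = 0.0805:
  t   CF        PV=CF/(1+0.0805)^t    t·PV        t(t+1)·PV
  1       102.50        94.8635        94.8635         189.7270
  2       102.50        87.7959       175.5918         526.7755
  3       102.50        81.2549       243.7647         975.0588
  4       102.50        75.2012       300.8048       1,504.0240
  5     1,102.50       748.6085     3,743.0424      22,458.2544
  Σ                  1,087.7240     4,558.0672      25,653.8397
P = 1,087.7240.
Convexity = Σ t(t+1)·PV / [P·(1+y)²] = 25,653.8397 / (1,087.7240 × 1.167480) = 20.20152.

20.20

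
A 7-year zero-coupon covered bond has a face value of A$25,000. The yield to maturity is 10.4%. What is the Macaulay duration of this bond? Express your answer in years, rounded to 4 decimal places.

A zero-coupon bond has a single cash flow at maturity, so its Macaulay duration equals its maturity: 7 years.

7.0000 years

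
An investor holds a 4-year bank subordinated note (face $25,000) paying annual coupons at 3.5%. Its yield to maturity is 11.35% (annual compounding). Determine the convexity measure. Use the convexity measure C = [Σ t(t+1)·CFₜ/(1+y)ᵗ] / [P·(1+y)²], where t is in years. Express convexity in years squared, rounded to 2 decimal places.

With y = 0.1135:
  t   CF        PV=CF/(1+0.1135)^t    t·PV        t(t+1)·PV
  1       875.00       785.8105       785.8105       1,571.6210
  2       875.00       705.7122     1,411.4244       4,234.2731
  3       875.00       633.7783     1,901.3350       7,605.3400
  4    25,875.00    16,831.3702    67,325.4809     336,627.4046
  Σ                 18,956.6712    71,424.0508     350,038.6387
P = 18,956.6712.
Convexity = Σ t(t+1)·PV / [P·(1+y)²] = 350,038.6387 / (18,956.6712 × 1.239882) = 14.89270.

14.89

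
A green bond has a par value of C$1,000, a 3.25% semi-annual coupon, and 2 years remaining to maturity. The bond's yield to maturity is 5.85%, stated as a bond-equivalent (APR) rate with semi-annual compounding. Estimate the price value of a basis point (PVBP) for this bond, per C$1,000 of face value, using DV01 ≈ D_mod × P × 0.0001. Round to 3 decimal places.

Periodic yield y = 0.02925.
  t   CF        PV=CF/(1+0.02925)^t    t·PV
  1        16.25        15.7882        15.7882
  2        16.25        15.3395        30.6790
  3        16.25        14.9036        44.7108
  4     1,016.25       905.5596     3,622.2385
  Σ                    951.5909     3,713.4165
P = 951.5909; D_Mac = 3.90232 half-year periods = 1.95116 yrs; D_mod = 1.89571 yrs.
DV01 ≈ 1.89571 × 951.5909 × 0.0001 = 0.180394.

C$0.180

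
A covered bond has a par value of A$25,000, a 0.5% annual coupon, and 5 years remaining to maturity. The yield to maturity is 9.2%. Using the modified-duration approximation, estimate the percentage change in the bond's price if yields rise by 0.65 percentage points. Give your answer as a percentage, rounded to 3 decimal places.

Periodic yield y = 0.092. Modified duration first:
  t   CF        PV=CF/(1+0.092)^t    t·PV
  1       125.00       114.4689       114.4689
  2       125.00       104.8250       209.6499
  3       125.00        95.9936       287.9807
  4       125.00        87.9062       351.6248
  5    25,125.00    16,180.5351    80,902.6753
  Σ                 16,583.7286    81,866.3995
P = 16,583.7286; D_Mac = 4.93655 yrs; D_mod = 4.93655/(1+0.092) = 4.52065 yrs.
ΔP/P ≈ -D_mod · Δy = -4.52065 × (+0.0065) = -0.029384 = -2.9384%.

-2.938%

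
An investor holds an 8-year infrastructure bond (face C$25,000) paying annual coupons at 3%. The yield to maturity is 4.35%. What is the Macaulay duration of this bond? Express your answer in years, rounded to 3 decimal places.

7.186 years

Periodic yield y = 0.0435. Discount each cash flow and weight by its year:
  t   CF        PV=CF/(1+0.0435)^t    t·PV
  1       750.00       718.7350       718.7350
  2       750.00       688.7734     1,377.5468
  3       750.00       660.0607     1,980.1822
  4       750.00       632.5450     2,530.1801
  5       750.00       606.1764     3,030.8818
  6       750.00       580.9069     3,485.4415
  7       750.00       556.6909     3,896.8360
  8    25,750.00    18,316.2940   146,530.3521
  Σ                 22,760.1823   163,550.1555
Price P = Σ PV = 22,760.1823.
Macaulay duration = Σ(t·PV) / P = 163,550.1555 / 22,760.1823 = 7.18580 years.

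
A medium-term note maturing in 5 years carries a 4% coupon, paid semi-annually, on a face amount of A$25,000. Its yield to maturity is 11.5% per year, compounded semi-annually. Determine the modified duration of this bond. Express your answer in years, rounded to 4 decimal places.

4.2435 years

Periodic yield y = 0.0575. First find Macaulay duration:
  t   CF        PV=CF/(1+0.0575)^t    t·PV
  1       500.00       472.8132       472.8132
  2       500.00       447.1047       894.2094
  3       500.00       422.7941     1,268.3822
  4       500.00       399.8053     1,599.2210
  5       500.00       378.0664     1,890.3322
  6       500.00       357.5096     2,145.0578
  7       500.00       338.0706     2,366.4940
  8       500.00       319.6885     2,557.5079
  9       500.00       302.3059     2,720.7531
  10   25,500.00    14,579.2915   145,792.9152
  Σ                 18,017.4498   161,707.6861
P = 18,017.4498; Macaulay duration = 161,707.6861 / 18,017.4498 = 8.97506 half-year periods = 4.48753 years.
Modified duration = D_Mac / (1 + y) = 4.48753 / 1.0575 = 4.24353 years.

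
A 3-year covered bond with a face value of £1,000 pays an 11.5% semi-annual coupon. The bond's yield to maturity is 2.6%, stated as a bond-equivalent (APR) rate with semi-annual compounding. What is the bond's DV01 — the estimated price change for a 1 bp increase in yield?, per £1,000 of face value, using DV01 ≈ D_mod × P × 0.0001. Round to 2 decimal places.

£0.33

Periodic yield y = 0.013.
  t   CF        PV=CF/(1+0.013)^t    t·PV
  1        57.50        56.7621        56.7621
  2        57.50        56.0337       112.0673
  3        57.50        55.3146       165.9437
  4        57.50        54.6047       218.4188
  5        57.50        53.9040       269.5198
  6     1,057.50       978.6417     5,871.8500
  Σ                  1,255.2606     6,694.5617
P = 1,255.2606; D_Mac = 5.33320 half-year periods = 2.66660 yrs; D_mod = 2.63238 yrs.
DV01 ≈ 2.63238 × 1,255.2606 × 0.0001 = 0.330432.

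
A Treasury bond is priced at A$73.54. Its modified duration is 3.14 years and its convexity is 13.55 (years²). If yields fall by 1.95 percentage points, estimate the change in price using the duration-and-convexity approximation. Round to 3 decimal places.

+A$4.692

Duration effect: -D_mod·Δy = -3.14 × (-0.0195) = +0.061230
Convexity effect: ½·C·(Δy)² = 0.5 × 13.55 × (-0.0195)² = +0.00257619375
ΔP/P ≈ +0.061230 + 0.00257619375 = +0.06380619375
ΔP ≈ 73.54 × (+0.06380619375) = +4.692307488375.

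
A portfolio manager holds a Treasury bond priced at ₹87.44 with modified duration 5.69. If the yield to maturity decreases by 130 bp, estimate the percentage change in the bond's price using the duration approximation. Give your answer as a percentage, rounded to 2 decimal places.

Duration approximation: ΔP/P ≈ -D_mod · Δy = -5.69 × (-0.013) = +0.073970.
As a percentage: +7.3970%.

+7.40%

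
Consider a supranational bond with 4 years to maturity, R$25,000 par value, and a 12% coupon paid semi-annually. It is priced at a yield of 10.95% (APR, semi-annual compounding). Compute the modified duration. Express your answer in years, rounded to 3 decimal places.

Periodic yield y = 0.05475. First find Macaulay duration:
  t   CF        PV=CF/(1+0.05475)^t    t·PV
  1     1,500.00     1,422.1379     1,422.1379
  2     1,500.00     1,348.3176     2,696.6351
  3     1,500.00     1,278.3290     3,834.9871
  4     1,500.00     1,211.9735     4,847.8940
  5     1,500.00     1,149.0623     5,745.3117
  6     1,500.00     1,089.4168     6,536.5006
  7     1,500.00     1,032.8673     7,230.0710
  8    26,500.00    17,300.1394   138,401.1149
  Σ                 25,832.2438   170,714.6523
P = 25,832.2438; Macaulay duration = 170,714.6523 / 25,832.2438 = 6.60859 half-year periods = 3.30429 years.
Modified duration = D_Mac / (1 + y) = 3.30429 / 1.05475 = 3.13277 years.

3.133 years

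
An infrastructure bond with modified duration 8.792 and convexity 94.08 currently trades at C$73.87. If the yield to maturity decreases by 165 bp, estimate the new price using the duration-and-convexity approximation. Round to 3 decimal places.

Duration effect: -D_mod·Δy = -8.792 × (-0.0165) = +0.145068
Convexity effect: ½·C·(Δy)² = 0.5 × 94.08 × (-0.0165)² = +0.01280664
ΔP/P ≈ +0.145068 + 0.01280664 = +0.15787464
New price ≈ 73.87 × (1 + 0.15787464) = 85.5321996568.

C$85.532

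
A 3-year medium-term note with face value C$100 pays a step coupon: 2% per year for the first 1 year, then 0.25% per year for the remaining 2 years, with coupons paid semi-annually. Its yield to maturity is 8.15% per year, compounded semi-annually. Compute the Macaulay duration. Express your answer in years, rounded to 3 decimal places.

2.944 years

Periodic yield y = 0.04075. Discount each cash flow and weight by its period:
  t   CF        PV=CF/(1+0.04075)^t    t·PV
  1        1.000         0.9608         0.9608
  2        1.000         0.9232         1.8464
  3        0.125         0.1109         0.3327
  4        0.125         0.1065         0.4262
  5        0.125         0.1024         0.5119
  6      100.125        78.7887       472.7323
  Σ                     80.9926       476.8103
Price P = Σ PV = 80.9926.
Macaulay duration = Σ(t·PV) / P = 476.8103 / 80.9926 = 5.88709 half-year periods.
In years: 5.88709 / 2 = 2.94354 years.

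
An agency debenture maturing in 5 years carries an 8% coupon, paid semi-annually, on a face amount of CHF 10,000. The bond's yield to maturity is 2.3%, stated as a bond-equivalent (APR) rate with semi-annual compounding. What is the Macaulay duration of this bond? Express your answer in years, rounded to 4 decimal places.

4.3190 years

Periodic yield y = 0.0115. Discount each cash flow and weight by its period:
  t   CF        PV=CF/(1+0.0115)^t    t·PV
  1       400.00       395.4523       395.4523
  2       400.00       390.9563       781.9126
  3       400.00       386.5114     1,159.5343
  4       400.00       382.1171     1,528.4683
  5       400.00       377.7727     1,888.8634
  6       400.00       373.4777     2,240.8662
  7       400.00       369.2315     2,584.6207
  8       400.00       365.0336     2,920.2692
  9       400.00       360.8835     3,247.9514
  10   10,400.00     9,276.2932    92,762.9322
  Σ                 12,677.7294   109,510.8705
Price P = Σ PV = 12,677.7294.
Macaulay duration = Σ(t·PV) / P = 109,510.8705 / 12,677.7294 = 8.63805 half-year periods.
In years: 8.63805 / 2 = 4.31903 years.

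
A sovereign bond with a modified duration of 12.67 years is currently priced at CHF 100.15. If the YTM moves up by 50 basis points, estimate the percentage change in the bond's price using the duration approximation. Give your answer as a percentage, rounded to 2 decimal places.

-6.34%

Duration approximation: ΔP/P ≈ -D_mod · Δy = -12.67 × (+0.005) = -0.063350.
As a percentage: -6.3350%.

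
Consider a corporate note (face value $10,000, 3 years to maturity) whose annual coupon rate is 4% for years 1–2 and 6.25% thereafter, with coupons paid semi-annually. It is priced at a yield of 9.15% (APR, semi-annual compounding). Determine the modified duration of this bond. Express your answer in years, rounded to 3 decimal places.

Periodic yield y = 0.04575. First find Macaulay duration:
  t   CF        PV=CF/(1+0.04575)^t    t·PV
  1       200.00       191.2503       191.2503
  2       200.00       182.8834       365.7668
  3       200.00       174.8825       524.6475
  4       200.00       167.2317       668.9266
  5       312.50       249.8680     1,249.3400
  6    10,312.50     7,884.9097    47,309.4580
  Σ                  8,851.0255    50,309.3893
P = 8,851.0255; Macaulay duration = 50,309.3893 / 8,851.0255 = 5.68402 half-year periods = 2.84201 years.
Modified duration = D_Mac / (1 + y) = 2.84201 / 1.04575 = 2.71768 years.

2.718 years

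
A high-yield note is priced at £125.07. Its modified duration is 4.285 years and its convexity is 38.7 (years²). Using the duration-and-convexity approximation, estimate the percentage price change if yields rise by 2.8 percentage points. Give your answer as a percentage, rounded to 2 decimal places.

Duration effect: -D_mod·Δy = -4.285 × (+0.028) = -0.119980
Convexity effect: ½·C·(Δy)² = 0.5 × 38.7 × (0.028)² = +0.0151704
ΔP/P ≈ -0.119980 + 0.0151704 = -0.1048096
= -10.48096%.

-10.48%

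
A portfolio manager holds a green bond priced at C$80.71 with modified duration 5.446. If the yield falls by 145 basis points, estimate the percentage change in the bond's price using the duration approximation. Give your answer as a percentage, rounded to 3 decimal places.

+7.897%

Duration approximation: ΔP/P ≈ -D_mod · Δy = -5.446 × (-0.0145) = +0.078967.
As a percentage: +7.8967%.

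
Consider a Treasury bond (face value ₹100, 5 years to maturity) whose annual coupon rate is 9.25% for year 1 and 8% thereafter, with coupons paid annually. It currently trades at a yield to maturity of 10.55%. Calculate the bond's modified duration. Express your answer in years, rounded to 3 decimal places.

Periodic yield y = 0.1055. First find Macaulay duration:
  t   CF        PV=CF/(1+0.1055)^t    t·PV
  1         9.25         8.3673         8.3673
  2         8.00         6.5459        13.0919
  3         8.00         5.9213        17.7638
  4         8.00         5.3562        21.4247
  5       108.00        65.4079       327.0394
  Σ                     91.5985       387.6870
P = 91.5985; Macaulay duration = 387.6870 / 91.5985 = 4.23246 years.
Modified duration = D_Mac / (1 + y) = 4.23246 / 1.1055 = 3.82855 years.

3.829 years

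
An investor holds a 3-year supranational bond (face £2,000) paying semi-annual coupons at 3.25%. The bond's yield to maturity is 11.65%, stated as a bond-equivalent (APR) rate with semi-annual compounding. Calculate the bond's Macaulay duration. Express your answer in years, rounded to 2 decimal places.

Periodic yield y = 0.05825. Discount each cash flow and weight by its period:
  t   CF        PV=CF/(1+0.05825)^t    t·PV
  1        32.50        30.7111        30.7111
  2        32.50        29.0206        58.0413
  3        32.50        27.4232        82.2697
  4        32.50        25.9137       103.6550
  5        32.50        24.4874       122.4368
  6     2,032.50     1,447.1078     8,682.6469
  Σ                  1,584.6639     9,079.7608
Price P = Σ PV = 1,584.6639.
Macaulay duration = Σ(t·PV) / P = 9,079.7608 / 1,584.6639 = 5.72977 half-year periods.
In years: 5.72977 / 2 = 2.86489 years.

2.86 years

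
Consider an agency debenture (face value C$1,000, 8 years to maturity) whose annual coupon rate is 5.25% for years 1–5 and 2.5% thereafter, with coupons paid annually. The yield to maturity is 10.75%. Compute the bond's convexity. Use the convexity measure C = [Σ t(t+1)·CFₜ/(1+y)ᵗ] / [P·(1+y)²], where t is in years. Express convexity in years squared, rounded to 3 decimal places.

43.939

With y = 0.1075:
  t   CF        PV=CF/(1+0.1075)^t    t·PV        t(t+1)·PV
  1        52.50        47.4041        47.4041          94.8081
  2        52.50        42.8028        85.6055         256.8166
  3        52.50        38.6481       115.9443         463.7771
  4        52.50        34.8967       139.5868         697.9340
  5        52.50        31.5094       157.5472         945.2831
  6        25.00        13.5481        81.2885         569.0192
  7        25.00        12.2330        85.6312         685.0494
  8     1,025.00       452.8705     3,622.9636      32,606.6726
  Σ                    673.9126     4,335.9711      36,319.3601
P = 673.9126.
Convexity = Σ t(t+1)·PV / [P·(1+y)²] = 36,319.3601 / (673.9126 × 1.226556) = 43.93869.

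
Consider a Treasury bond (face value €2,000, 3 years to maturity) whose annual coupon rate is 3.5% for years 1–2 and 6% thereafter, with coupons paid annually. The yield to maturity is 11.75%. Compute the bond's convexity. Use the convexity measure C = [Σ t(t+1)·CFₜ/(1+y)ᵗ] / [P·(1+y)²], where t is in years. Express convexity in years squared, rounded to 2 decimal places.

With y = 0.1175:
  t   CF        PV=CF/(1+0.1175)^t    t·PV        t(t+1)·PV
  1        70.00        62.6398        62.6398         125.2796
  2        70.00        56.0535       112.1071         336.3212
  3     2,120.00     1,519.1241     4,557.3724      18,229.4897
  Σ                  1,637.8175     4,732.1193      18,691.0905
P = 1,637.8175.
Convexity = Σ t(t+1)·PV / [P·(1+y)²] = 18,691.0905 / (1,637.8175 × 1.248806) = 9.13848.

9.14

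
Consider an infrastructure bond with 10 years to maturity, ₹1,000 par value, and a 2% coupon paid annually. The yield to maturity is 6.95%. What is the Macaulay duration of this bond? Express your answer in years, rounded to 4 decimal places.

8.9086 years

Periodic yield y = 0.0695. Discount each cash flow and weight by its year:
  t   CF        PV=CF/(1+0.0695)^t    t·PV
  1        20.00        18.7003        18.7003
  2        20.00        17.4851        34.9702
  3        20.00        16.3489        49.0466
  4        20.00        15.2865        61.1458
  5        20.00        14.2931        71.4654
  6        20.00        13.3643        80.1856
  7        20.00        12.4958        87.4707
  8        20.00        11.6838        93.4703
  9        20.00        10.9245        98.3208
  10    1,020.00       520.9455     5,209.4549
  Σ                    651.5277     5,804.2307
Price P = Σ PV = 651.5277.
Macaulay duration = Σ(t·PV) / P = 5,804.2307 / 651.5277 = 8.90865 years.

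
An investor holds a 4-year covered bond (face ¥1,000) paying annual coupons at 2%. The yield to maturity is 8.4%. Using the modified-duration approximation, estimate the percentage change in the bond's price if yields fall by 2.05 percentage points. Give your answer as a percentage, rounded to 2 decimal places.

+7.31%

Periodic yield y = 0.084. Modified duration first:
  t   CF        PV=CF/(1+0.084)^t    t·PV
  1        20.00        18.4502        18.4502
  2        20.00        17.0205        34.0409
  3        20.00        15.7015        47.1046
  4     1,020.00       738.7254     2,954.9017
  Σ                    789.8976     3,054.4974
P = 789.8976; D_Mac = 3.86695 yrs; D_mod = 3.86695/(1+0.084) = 3.56730 yrs.
ΔP/P ≈ -D_mod · Δy = -3.56730 × (-0.0205) = +0.073130 = +7.3130%.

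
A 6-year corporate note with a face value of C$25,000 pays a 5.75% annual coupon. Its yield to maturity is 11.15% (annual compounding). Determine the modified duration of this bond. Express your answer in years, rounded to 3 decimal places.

Periodic yield y = 0.1115. First find Macaulay duration:
  t   CF        PV=CF/(1+0.1115)^t    t·PV
  1     1,437.50     1,293.2973     1,293.2973
  2     1,437.50     1,163.5604     2,327.1207
  3     1,437.50     1,046.8379     3,140.5138
  4     1,437.50       941.8245     3,767.2980
  5     1,437.50       847.3455     4,236.7274
  6    26,437.50    14,020.5026    84,123.0156
  Σ                 19,313.3682    98,887.9729
P = 19,313.3682; Macaulay duration = 98,887.9729 / 19,313.3682 = 5.12018 years.
Modified duration = D_Mac / (1 + y) = 5.12018 / 1.1115 = 4.60655 years.

4.607 years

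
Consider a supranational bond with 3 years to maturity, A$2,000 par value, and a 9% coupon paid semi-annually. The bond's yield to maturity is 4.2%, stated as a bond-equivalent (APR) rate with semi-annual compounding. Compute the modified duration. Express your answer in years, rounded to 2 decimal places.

Periodic yield y = 0.021. First find Macaulay duration:
  t   CF        PV=CF/(1+0.021)^t    t·PV
  1        90.00        88.1489        88.1489
  2        90.00        86.3358       172.6716
  3        90.00        84.5601       253.6802
  4        90.00        82.8208       331.2833
  5        90.00        81.1174       405.5868
  6     2,090.00     1,844.9807    11,069.8844
  Σ                  2,267.9637    12,321.2551
P = 2,267.9637; Macaulay duration = 12,321.2551 / 2,267.9637 = 5.43274 half-year periods = 2.71637 years.
Modified duration = D_Mac / (1 + y) = 2.71637 / 1.021 = 2.66050 years.

2.66 years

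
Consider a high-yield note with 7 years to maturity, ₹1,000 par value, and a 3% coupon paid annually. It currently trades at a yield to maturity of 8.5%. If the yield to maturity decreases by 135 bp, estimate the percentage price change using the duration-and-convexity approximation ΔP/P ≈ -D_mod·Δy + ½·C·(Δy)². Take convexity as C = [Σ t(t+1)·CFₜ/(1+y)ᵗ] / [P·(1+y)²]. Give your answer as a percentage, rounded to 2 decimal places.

With y = 0.085:
  t   CF        PV=CF/(1+0.085)^t    t·PV        t(t+1)·PV
  1        30.00        27.6498        27.6498          55.2995
  2        30.00        25.4837        50.9673         152.9020
  3        30.00        23.4872        70.4617         281.8469
  4        30.00        21.6472        86.5889         432.9446
  5        30.00        19.9514        99.7568         598.5409
  6        30.00        18.3884       110.3301         772.3108
  7     1,030.00       581.8741     4,073.1190      32,584.9519
  Σ                    718.4818     4,518.8736      34,878.7966
P = 718.4818; D_Mac = 6.28948 yrs; D_mod = 5.79675 yrs; C = 41.23692.
Duration effect: -5.79675 × (-0.0135) = +0.078256
Convexity effect: 0.5 × 41.23692 × (-0.0135)² = +0.0037577
ΔP/P ≈ +0.078256 + 0.0037577 = +0.082014 = +8.2014%.

+8.20%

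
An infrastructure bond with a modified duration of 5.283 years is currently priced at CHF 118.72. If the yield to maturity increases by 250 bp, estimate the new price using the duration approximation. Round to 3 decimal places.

Duration approximation: ΔP/P ≈ -D_mod · Δy = -5.283 × (+0.025) = -0.132075.
New price ≈ 118.72 × (1 - 0.132075) = 103.040056.

CHF 103.040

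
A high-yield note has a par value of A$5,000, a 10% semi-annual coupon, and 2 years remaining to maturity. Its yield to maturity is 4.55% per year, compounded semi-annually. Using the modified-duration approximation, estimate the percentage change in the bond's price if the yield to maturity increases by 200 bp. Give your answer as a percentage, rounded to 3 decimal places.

Periodic yield y = 0.02275. Modified duration first:
  t   CF        PV=CF/(1+0.02275)^t    t·PV
  1       250.00       244.4390       244.4390
  2       250.00       239.0017       478.0034
  3       250.00       233.6854       701.0561
  4     5,250.00     4,798.2332    19,192.9328
  Σ                  5,515.3593    20,616.4314
P = 5,515.3593; D_Mac = 3.73800 half-year periods = 1.86900 yrs; D_mod = 1.86900/(1+0.02275) = 1.82743 yrs.
ΔP/P ≈ -D_mod · Δy = -1.82743 × (+0.02) = -0.036549 = -3.6549%.

-3.655%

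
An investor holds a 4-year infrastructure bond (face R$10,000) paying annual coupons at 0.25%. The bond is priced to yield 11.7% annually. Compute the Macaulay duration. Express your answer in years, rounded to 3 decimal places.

3.981 years

Periodic yield y = 0.117. Discount each cash flow and weight by its year:
  t   CF        PV=CF/(1+0.117)^t    t·PV
  1        25.00        22.3814        22.3814
  2        25.00        20.0370        40.0741
  3        25.00        17.9383        53.8148
  4    10,025.00     6,439.7898    25,759.1590
  Σ                  6,500.1464    25,875.4293
Price P = Σ PV = 6,500.1464.
Macaulay duration = Σ(t·PV) / P = 25,875.4293 / 6,500.1464 = 3.98075 years.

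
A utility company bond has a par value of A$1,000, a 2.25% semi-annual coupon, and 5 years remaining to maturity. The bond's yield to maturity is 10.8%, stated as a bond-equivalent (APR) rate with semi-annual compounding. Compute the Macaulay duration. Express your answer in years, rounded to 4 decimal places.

Periodic yield y = 0.054. Discount each cash flow and weight by its period:
  t   CF        PV=CF/(1+0.054)^t    t·PV
  1        11.25        10.6736        10.6736
  2        11.25        10.1268        20.2536
  3        11.25         9.6079        28.8238
  4        11.25         9.1157        36.4628
  5        11.25         8.6487        43.2434
  6        11.25         8.2056        49.2334
  7        11.25         7.7852        54.4962
  8        11.25         7.3863        59.0905
  9        11.25         7.0079        63.0710
  10    1,011.25       597.6576     5,976.5757
  Σ                    676.2152     6,341.9240
Price P = Σ PV = 676.2152.
Macaulay duration = Σ(t·PV) / P = 6,341.9240 / 676.2152 = 9.37856 half-year periods.
In years: 9.37856 / 2 = 4.68928 years.

4.6893 years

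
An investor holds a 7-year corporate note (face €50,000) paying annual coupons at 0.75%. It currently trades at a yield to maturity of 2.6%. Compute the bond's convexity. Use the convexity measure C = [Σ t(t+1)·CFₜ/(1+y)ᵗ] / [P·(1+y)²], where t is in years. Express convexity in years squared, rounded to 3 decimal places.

51.518

With y = 0.026:
  t   CF        PV=CF/(1+0.026)^t    t·PV        t(t+1)·PV
  1       375.00       365.4971       365.4971         730.9942
  2       375.00       356.2350       712.4699       2,137.4098
  3       375.00       347.2076     1,041.6227       4,166.4908
  4       375.00       338.4089     1,353.6358       6,768.1788
  5       375.00       329.8333     1,649.1664       9,894.9982
  6       375.00       321.4749     1,928.8495      13,501.9468
  7    50,375.00    42,090.4466   294,633.1261   2,357,065.0089
  Σ                 44,149.1033   301,684.3675   2,394,265.0275
P = 44,149.1033.
Convexity = Σ t(t+1)·PV / [P·(1+y)²] = 2,394,265.0275 / (44,149.1033 × 1.052676) = 51.51760.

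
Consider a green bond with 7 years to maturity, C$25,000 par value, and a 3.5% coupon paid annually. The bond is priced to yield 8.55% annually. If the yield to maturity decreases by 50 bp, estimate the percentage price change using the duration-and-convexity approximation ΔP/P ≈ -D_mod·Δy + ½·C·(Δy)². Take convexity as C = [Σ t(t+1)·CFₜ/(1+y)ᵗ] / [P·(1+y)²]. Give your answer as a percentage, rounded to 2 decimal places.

+2.91%

With y = 0.0855:
  t   CF        PV=CF/(1+0.0855)^t    t·PV        t(t+1)·PV
  1       875.00       806.0801       806.0801       1,612.1603
  2       875.00       742.5888     1,485.1776       4,455.5328
  3       875.00       684.0984     2,052.2952       8,209.1807
  4       875.00       630.2150     2,520.8600      12,604.3002
  5       875.00       580.5758     2,902.8789      17,417.2734
  6       875.00       534.8464     3,209.0785      22,463.5493
  7    25,875.00    14,570.4030   101,992.8210     815,942.5679
  Σ                 18,548.8075   114,969.1913     882,704.5645
P = 18,548.8075; D_Mac = 6.19820 yrs; D_mod = 5.70999 yrs; C = 40.38683.
Duration effect: -5.70999 × (-0.005) = +0.028550
Convexity effect: 0.5 × 40.38683 × (-0.005)² = +0.0005048
ΔP/P ≈ +0.028550 + 0.0005048 = +0.029055 = +2.9055%.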